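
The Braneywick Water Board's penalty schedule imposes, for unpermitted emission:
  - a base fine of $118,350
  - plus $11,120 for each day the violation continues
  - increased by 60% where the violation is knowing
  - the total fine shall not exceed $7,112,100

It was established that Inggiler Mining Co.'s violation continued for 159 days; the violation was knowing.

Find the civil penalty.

Per-day component: 159 × $11,120 = $1,768,080
Base plus per-day: $118,350 + $1,768,080 = $1,886,430
Enhancement: 60% of $1,886,430 = $1,131,858
Enhanced fine: $1,886,430 + $1,131,858 = $3,018,288
Cap at $7,112,100: $3,018,288 is within the cap, no reduction.

$3,018,288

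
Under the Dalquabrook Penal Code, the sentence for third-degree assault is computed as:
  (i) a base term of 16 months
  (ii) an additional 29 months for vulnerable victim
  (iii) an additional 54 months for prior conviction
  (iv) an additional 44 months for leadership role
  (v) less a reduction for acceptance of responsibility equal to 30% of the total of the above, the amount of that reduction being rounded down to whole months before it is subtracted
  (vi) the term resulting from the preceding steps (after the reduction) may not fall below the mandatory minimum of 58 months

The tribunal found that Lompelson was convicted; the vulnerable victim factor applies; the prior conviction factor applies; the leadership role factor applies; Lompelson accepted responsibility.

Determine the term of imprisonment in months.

101 months

Vulnerable victim enhancement: +29 months
Prior conviction enhancement: +54 months
Leadership role enhancement: +44 months
Adjusted term: 16 months + 29 months + 54 months + 44 months = 143 months
Acceptance of responsibility reduction: 30% of 143 months = 42 months (rounded down)
After reduction: 143 − 42 = 101 months
Minimum 58 months: 101 months meets the minimum, no increase.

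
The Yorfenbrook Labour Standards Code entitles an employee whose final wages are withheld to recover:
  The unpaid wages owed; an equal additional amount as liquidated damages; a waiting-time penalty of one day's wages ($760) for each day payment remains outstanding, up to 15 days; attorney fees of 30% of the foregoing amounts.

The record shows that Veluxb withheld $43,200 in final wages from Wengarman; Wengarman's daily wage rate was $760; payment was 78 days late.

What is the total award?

$127,140

Liquidated damages (equal amount): $43,200
Penalty days: min(78, 15) = 15
Waiting-time penalty: 15 × $760 = $11,400
Subtotal: $43,200 + $43,200 + $11,400 = $97,800
Attorney fees: 30% of $97,800 = $29,340
Total award: $97,800 + $29,340 = $127,140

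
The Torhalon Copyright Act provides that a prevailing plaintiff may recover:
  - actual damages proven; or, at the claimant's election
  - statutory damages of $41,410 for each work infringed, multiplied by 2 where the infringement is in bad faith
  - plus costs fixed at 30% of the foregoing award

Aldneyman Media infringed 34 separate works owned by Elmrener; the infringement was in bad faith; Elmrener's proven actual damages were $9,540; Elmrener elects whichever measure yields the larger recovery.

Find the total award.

Statutory damages: 34 × $41,410 = $1,407,940
Doubled: 2 × $1,407,940 = $2,815,880
Greater of actual damages ($9,540) or enhanced statutory damages ($2,815,880): $2,815,880
Costs: 30% of $2,815,880 = $844,764
Award plus costs: $2,815,880 + $844,764 = $3,660,644

$3,660,644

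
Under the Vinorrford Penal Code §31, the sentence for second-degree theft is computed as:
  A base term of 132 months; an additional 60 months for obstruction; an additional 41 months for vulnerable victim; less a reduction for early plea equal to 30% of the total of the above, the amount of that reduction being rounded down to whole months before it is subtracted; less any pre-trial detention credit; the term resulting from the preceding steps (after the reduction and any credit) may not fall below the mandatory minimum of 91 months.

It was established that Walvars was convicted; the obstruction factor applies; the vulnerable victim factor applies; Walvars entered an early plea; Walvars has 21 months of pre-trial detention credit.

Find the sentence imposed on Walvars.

Obstruction enhancement: +60 months
Vulnerable victim enhancement: +41 months
Adjusted term: 132 months + 60 months + 41 months = 233 months
Early plea reduction: 30% of 233 months = 69 months (rounded down)
After reduction: 233 − 69 = 164 months
Less pre-trial detention credit: 164 months − 21 months = 143 months
Minimum 91 months: 143 months meets the minimum, no increase.

143 months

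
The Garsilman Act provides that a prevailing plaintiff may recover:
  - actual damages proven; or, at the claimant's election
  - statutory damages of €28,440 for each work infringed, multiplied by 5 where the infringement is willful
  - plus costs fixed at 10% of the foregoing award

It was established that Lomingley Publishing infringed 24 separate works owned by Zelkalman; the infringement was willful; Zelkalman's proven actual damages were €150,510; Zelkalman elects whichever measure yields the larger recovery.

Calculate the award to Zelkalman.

Statutory damages: 24 × €28,440 = €682,560
Multiplied by 5: 5 × €682,560 = €3,412,800
Greater of actual damages (€150,510) or enhanced statutory damages (€3,412,800): €3,412,800
Costs: 10% of €3,412,800 = €341,280
Award plus costs: €3,412,800 + €341,280 = €3,754,080

€3,754,080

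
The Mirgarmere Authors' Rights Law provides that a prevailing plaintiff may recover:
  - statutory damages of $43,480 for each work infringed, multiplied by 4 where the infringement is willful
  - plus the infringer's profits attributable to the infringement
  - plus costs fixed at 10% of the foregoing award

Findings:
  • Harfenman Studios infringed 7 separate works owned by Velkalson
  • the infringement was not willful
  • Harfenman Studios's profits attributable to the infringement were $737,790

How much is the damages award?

$1,146,365

Statutory damages: 7 × $43,480 = $304,360
Infringement not willful: no ×4 enhancement.
Combined award: $304,360 + $737,790 = $1,042,150
Costs: 10% of $1,042,150 = $104,215
Award plus costs: $1,042,150 + $104,215 = $1,146,365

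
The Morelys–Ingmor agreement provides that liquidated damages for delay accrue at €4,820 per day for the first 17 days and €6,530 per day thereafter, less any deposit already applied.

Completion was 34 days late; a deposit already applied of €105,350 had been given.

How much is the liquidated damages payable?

€87,600

First 17 days: 17 × €4,820 = €81,940
Remaining days: (34 − 17) × €6,530 = €111,010
Accrued per-day damages: €81,940 + €111,010 = €192,950
Less deposit already applied: €192,950 − €105,350 = €87,600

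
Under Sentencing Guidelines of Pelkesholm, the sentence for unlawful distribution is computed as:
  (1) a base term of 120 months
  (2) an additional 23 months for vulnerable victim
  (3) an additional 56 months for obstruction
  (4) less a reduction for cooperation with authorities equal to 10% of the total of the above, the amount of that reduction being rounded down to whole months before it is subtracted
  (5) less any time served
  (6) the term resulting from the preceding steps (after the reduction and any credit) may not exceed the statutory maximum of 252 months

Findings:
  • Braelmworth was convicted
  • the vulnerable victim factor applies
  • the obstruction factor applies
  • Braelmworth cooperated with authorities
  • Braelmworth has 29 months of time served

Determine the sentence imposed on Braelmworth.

151 months

Vulnerable victim enhancement: +23 months
Obstruction enhancement: +56 months
Adjusted term: 120 months + 23 months + 56 months = 199 months
Cooperation with authorities reduction: 10% of 199 months = 19 months (rounded down)
After reduction: 199 − 19 = 180 months
Less time served: 180 months − 29 months = 151 months
Cap at 252 months: 151 months is within the cap, no reduction.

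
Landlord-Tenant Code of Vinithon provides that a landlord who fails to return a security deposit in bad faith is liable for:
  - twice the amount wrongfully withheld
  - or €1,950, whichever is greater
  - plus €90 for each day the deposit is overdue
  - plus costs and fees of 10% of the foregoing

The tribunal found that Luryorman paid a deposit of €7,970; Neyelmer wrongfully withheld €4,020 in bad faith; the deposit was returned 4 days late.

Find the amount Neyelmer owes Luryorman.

Doubled: 2 × €4,020 = €8,040
Minimum €1,950: €8,040 meets the minimum, no increase.
Late-return penalty: 4 × €90 = €360
Damages plus late penalty: €8,040 + €360 = €8,400
Costs and fees: 10% of €8,400 = €840
Total recovery: €8,400 + €840 = €9,240

€9,240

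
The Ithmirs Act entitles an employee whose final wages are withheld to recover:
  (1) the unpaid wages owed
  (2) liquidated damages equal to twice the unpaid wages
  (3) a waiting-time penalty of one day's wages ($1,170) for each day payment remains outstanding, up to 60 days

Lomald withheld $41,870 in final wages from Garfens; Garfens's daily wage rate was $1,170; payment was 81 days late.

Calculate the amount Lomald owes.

Total award: $195,810

Doubled: 2 × $41,870 = $83,740
Penalty days: min(81, 60) = 60
Waiting-time penalty: 60 × $1,170 = $70,200
Total award: $41,870 + $83,740 + $70,200 = $195,810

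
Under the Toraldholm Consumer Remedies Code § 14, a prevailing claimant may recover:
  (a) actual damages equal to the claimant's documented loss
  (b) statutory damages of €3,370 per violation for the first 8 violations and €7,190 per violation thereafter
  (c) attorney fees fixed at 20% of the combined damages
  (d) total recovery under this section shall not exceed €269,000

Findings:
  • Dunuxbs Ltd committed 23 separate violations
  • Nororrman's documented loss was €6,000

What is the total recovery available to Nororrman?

€168,972

First 8 violations: 8 × €3,370 = €26,960
Remaining violations: (23 − 8) × €7,190 = €107,850
Statutory damages: €26,960 + €107,850 = €134,810
Combined damages: €6,000 + €134,810 = €140,810
Attorney fees: 20% of €140,810 = €28,162
Total before cap: €140,810 + €28,162 = €168,972
Cap at €269,000: €168,972 is within the cap, no reduction.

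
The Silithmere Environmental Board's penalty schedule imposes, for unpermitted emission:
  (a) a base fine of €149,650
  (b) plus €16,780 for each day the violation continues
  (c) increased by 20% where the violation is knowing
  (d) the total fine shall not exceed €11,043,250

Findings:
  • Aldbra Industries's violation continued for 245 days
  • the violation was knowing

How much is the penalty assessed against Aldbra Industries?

€5,112,900

Per-day component: 245 × €16,780 = €4,111,100
Base plus per-day: €149,650 + €4,111,100 = €4,260,750
Enhancement: 20% of €4,260,750 = €852,150
Enhanced fine: €4,260,750 + €852,150 = €5,112,900
Cap at €11,043,250: €5,112,900 is within the cap, no reduction.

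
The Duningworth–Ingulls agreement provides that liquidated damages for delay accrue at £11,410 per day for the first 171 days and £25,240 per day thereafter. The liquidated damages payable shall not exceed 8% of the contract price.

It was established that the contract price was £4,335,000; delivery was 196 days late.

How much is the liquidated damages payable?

£346,800

First 171 days: 171 × £11,410 = £1,951,110
Remaining days: (196 − 171) × £25,240 = £631,000
Accrued per-day damages: £1,951,110 + £631,000 = £2,582,110
Cap: 8% of £4,335,000 = £346,800
Cap at £346,800: £2,582,110 exceeds the cap → £346,800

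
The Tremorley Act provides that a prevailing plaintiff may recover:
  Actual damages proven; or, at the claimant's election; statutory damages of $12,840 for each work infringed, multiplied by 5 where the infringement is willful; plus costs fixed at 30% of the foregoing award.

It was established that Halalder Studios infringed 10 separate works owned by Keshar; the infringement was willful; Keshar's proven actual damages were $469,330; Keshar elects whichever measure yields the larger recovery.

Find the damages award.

Statutory damages: 10 × $12,840 = $128,400
Multiplied by 5: 5 × $128,400 = $642,000
Greater of actual damages ($469,330) or enhanced statutory damages ($642,000): $642,000
Costs: 30% of $642,000 = $192,600
Award plus costs: $642,000 + $192,600 = $834,600

$834,600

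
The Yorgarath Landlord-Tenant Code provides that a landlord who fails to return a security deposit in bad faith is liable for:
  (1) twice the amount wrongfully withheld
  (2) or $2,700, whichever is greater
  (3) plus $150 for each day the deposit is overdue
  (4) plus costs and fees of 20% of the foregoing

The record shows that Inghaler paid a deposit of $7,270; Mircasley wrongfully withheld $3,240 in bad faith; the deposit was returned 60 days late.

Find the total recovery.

Doubled: 2 × $3,240 = $6,480
Minimum $2,700: $6,480 meets the minimum, no increase.
Late-return penalty: 60 × $150 = $9,000
Damages plus late penalty: $6,480 + $9,000 = $15,480
Costs and fees: 20% of $15,480 = $3,096
Total recovery: $15,480 + $3,096 = $18,576

Recovery: $18,576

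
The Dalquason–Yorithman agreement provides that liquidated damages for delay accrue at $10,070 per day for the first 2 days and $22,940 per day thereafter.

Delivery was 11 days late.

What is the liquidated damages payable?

First 2 days: 2 × $10,070 = $20,140
Remaining days: (11 − 2) × $22,940 = $206,460
Accrued per-day damages: $20,140 + $206,460 = $226,600

$226,600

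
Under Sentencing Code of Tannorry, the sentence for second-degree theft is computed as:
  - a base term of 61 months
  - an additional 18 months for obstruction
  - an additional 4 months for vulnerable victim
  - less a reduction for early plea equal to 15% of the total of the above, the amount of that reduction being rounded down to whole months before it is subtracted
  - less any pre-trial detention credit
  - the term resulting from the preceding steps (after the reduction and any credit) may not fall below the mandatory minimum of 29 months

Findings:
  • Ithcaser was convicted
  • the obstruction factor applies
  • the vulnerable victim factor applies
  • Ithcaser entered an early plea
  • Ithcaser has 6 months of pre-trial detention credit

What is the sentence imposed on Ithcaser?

Sentence: 65 months

Obstruction enhancement: +18 months
Vulnerable victim enhancement: +4 months
Adjusted term: 61 months + 18 months + 4 months = 83 months
Early plea reduction: 15% of 83 months = 12 months (rounded down)
After reduction: 83 − 12 = 71 months
Less pre-trial detention credit: 71 months − 6 months = 65 months
Minimum 29 months: 65 months meets the minimum, no increase.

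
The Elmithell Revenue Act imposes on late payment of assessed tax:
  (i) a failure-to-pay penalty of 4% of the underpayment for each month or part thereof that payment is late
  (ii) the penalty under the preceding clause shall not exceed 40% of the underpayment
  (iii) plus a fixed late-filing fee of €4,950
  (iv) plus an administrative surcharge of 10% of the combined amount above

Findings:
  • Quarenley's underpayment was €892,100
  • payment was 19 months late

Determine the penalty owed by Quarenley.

Accrued rate: 4% × 19 = 76%, capped at 40% → 40%
Failure-to-pay penalty: 40% of €892,100 = €356,840
Penalty before surcharge: €356,840 + €4,950 = €361,790
Administrative surcharge: 10% of €361,790 = €36,179
Total penalty: €361,790 + €36,179 = €397,969

€397,969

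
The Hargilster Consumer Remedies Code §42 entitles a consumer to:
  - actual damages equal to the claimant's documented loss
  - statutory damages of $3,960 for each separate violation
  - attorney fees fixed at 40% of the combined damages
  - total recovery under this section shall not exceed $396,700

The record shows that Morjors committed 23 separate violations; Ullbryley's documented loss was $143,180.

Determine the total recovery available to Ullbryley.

Statutory damages: 23 × $3,960 = $91,080
Combined damages: $143,180 + $91,080 = $234,260
Attorney fees: 40% of $234,260 = $93,704
Total before cap: $234,260 + $93,704 = $327,964
Cap at $396,700: $327,964 is within the cap, no reduction.

$327,964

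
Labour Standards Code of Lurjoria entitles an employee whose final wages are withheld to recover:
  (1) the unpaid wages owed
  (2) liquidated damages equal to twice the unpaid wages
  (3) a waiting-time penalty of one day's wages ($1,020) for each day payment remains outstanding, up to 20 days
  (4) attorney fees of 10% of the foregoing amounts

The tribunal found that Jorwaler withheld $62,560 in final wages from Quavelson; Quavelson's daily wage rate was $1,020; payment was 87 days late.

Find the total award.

Total award: $228,888

Doubled: 2 × $62,560 = $125,120
Penalty days: min(87, 20) = 20
Waiting-time penalty: 20 × $1,020 = $20,400
Subtotal: $62,560 + $125,120 + $20,400 = $208,080
Attorney fees: 10% of $208,080 = $20,808
Total award: $208,080 + $20,808 = $228,888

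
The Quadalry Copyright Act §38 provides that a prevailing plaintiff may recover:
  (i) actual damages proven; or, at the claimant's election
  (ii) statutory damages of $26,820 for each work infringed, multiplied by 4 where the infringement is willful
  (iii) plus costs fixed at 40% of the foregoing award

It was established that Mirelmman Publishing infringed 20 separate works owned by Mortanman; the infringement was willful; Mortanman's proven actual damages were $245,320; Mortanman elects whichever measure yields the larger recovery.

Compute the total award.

$3,003,840

Statutory damages: 20 × $26,820 = $536,400
Multiplied by 4: 4 × $536,400 = $2,145,600
Greater of actual damages ($245,320) or enhanced statutory damages ($2,145,600): $2,145,600
Costs: 40% of $2,145,600 = $858,240
Award plus costs: $2,145,600 + $858,240 = $3,003,840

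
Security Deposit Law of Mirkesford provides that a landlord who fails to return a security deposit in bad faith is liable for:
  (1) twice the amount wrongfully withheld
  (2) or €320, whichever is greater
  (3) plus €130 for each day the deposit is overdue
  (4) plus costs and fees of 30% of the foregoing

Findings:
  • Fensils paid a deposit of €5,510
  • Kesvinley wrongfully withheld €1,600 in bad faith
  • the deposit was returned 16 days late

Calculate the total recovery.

Doubled: 2 × €1,600 = €3,200
Minimum €320: €3,200 meets the minimum, no increase.
Late-return penalty: 16 × €130 = €2,080
Damages plus late penalty: €3,200 + €2,080 = €5,280
Costs and fees: 30% of €5,280 = €1,584
Total recovery: €5,280 + €1,584 = €6,864

€6,864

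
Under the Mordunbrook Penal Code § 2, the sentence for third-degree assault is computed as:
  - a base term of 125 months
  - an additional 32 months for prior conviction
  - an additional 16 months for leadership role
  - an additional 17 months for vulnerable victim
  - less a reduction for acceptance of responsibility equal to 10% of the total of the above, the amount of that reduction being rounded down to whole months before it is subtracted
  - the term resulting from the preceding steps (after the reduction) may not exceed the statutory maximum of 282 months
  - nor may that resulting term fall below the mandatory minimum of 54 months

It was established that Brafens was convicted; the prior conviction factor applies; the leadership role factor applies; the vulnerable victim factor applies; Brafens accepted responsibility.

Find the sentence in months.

Prior conviction enhancement: +32 months
Leadership role enhancement: +16 months
Vulnerable victim enhancement: +17 months
Adjusted term: 125 months + 32 months + 16 months + 17 months = 190 months
Acceptance of responsibility reduction: 10% of 190 months = 19 months (rounded down)
After reduction: 190 − 19 = 171 months
Cap at 282 months: 171 months is within the cap, no reduction.
Minimum 54 months: 171 months meets the minimum, no increase.

171 months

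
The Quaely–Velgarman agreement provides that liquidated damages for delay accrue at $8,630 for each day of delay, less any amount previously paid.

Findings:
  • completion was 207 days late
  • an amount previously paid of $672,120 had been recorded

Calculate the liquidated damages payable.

Per-day damages: 207 × $8,630 = $1,786,410
Less amount previously paid: $1,786,410 − $672,120 = $1,114,290

$1,114,290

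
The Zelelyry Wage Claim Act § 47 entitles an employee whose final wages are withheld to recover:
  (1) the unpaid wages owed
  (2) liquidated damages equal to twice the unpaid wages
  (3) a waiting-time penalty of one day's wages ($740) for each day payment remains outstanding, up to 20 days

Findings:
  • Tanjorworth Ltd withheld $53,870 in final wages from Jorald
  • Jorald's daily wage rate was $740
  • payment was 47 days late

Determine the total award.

Doubled: 2 × $53,870 = $107,740
Penalty days: min(47, 20) = 20
Waiting-time penalty: 20 × $740 = $14,800
Total award: $53,870 + $107,740 + $14,800 = $176,410

$176,410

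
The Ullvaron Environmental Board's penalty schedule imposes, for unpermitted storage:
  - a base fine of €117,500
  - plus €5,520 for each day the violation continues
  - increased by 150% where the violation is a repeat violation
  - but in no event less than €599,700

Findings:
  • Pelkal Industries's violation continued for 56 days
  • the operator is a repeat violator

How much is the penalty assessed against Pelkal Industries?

Per-day component: 56 × €5,520 = €309,120
Base plus per-day: €117,500 + €309,120 = €426,620
Enhancement: 150% of €426,620 = €639,930
Enhanced fine: €426,620 + €639,930 = €1,066,550
Minimum €599,700: €1,066,550 meets the minimum, no increase.

€1,066,550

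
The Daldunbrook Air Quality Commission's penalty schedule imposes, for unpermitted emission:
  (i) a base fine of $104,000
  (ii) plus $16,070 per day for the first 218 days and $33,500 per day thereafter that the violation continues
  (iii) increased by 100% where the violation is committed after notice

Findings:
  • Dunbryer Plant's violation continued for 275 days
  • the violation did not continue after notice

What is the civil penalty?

$5,516,760

First 218 days: 218 × $16,070 = $3,503,260
Remaining days: (275 − 218) × $33,500 = $1,909,500
Per-day component: $3,503,260 + $1,909,500 = $5,412,760
Base plus per-day: $104,000 + $5,412,760 = $5,516,760
The violation did not continue after notice: no 100% increase.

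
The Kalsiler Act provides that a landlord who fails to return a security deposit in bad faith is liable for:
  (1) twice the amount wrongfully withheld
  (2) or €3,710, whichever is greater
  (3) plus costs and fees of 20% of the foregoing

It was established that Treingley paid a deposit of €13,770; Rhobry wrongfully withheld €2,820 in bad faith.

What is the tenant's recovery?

Recovery: €6,768

Doubled: 2 × €2,820 = €5,640
Minimum €3,710: €5,640 meets the minimum, no increase.
Costs and fees: 20% of €5,640 = €1,128
Total recovery: €5,640 + €1,128 = €6,768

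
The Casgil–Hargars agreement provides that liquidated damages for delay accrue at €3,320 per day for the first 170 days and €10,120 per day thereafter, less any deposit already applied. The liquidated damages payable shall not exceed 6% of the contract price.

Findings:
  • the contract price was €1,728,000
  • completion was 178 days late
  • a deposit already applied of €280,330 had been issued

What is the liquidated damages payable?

First 170 days: 170 × €3,320 = €564,400
Remaining days: (178 − 170) × €10,120 = €80,960
Accrued per-day damages: €564,400 + €80,960 = €645,360
Less deposit already applied: €645,360 − €280,330 = €365,030
Cap: 6% of €1,728,000 = €103,680
Cap at €103,680: €365,030 exceeds the cap → €103,680

€103,680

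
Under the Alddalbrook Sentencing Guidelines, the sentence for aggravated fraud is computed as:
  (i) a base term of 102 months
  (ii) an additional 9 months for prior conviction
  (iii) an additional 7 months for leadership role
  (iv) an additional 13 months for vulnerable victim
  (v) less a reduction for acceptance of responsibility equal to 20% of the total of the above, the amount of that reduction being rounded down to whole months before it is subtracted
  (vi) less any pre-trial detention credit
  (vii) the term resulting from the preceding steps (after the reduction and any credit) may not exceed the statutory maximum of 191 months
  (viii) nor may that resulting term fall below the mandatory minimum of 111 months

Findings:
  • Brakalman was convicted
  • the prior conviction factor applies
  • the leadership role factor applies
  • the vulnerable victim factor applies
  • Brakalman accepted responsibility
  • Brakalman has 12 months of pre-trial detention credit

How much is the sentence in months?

Prior conviction enhancement: +9 months
Leadership role enhancement: +7 months
Vulnerable victim enhancement: +13 months
Adjusted term: 102 months + 9 months + 7 months + 13 months = 131 months
Acceptance of responsibility reduction: 20% of 131 months = 26 months (rounded down)
After reduction: 131 − 26 = 105 months
Less pre-trial detention credit: 105 months − 12 months = 93 months
Cap at 191 months: 93 months is within the cap, no reduction.
Minimum 111 months: 93 months is below the minimum → 111 months

111 months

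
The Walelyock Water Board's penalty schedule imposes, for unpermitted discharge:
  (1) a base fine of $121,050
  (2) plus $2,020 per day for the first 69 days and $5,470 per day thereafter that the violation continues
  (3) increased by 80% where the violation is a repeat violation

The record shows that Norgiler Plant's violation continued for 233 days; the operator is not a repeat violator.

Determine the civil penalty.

First 69 days: 69 × $2,020 = $139,380
Remaining days: (233 − 69) × $5,470 = $897,080
Per-day component: $139,380 + $897,080 = $1,036,460
Base plus per-day: $121,050 + $1,036,460 = $1,157,510
The operator is not a repeat violator: no 80% increase.

Civil penalty: $1,157,510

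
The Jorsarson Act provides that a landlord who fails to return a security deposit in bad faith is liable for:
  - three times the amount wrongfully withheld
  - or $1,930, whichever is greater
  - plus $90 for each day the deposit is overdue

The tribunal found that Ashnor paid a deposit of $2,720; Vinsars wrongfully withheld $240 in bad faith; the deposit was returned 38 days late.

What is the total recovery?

Recovery: $5,350

Trebled: 3 × $240 = $720
Minimum $1,930: $720 is below the minimum → $1,930
Late-return penalty: 38 × $90 = $3,420
Damages plus late penalty: $1,930 + $3,420 = $5,350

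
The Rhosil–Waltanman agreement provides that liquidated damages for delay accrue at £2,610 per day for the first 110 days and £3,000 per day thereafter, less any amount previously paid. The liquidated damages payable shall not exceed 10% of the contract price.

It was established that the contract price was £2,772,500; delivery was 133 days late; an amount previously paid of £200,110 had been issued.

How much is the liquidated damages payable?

£155,990

First 110 days: 110 × £2,610 = £287,100
Remaining days: (133 − 110) × £3,000 = £69,000
Accrued per-day damages: £287,100 + £69,000 = £356,100
Less amount previously paid: £356,100 − £200,110 = £155,990
Cap: 10% of £2,772,500 = £277,250
Cap at £277,250: £155,990 is within the cap, no reduction.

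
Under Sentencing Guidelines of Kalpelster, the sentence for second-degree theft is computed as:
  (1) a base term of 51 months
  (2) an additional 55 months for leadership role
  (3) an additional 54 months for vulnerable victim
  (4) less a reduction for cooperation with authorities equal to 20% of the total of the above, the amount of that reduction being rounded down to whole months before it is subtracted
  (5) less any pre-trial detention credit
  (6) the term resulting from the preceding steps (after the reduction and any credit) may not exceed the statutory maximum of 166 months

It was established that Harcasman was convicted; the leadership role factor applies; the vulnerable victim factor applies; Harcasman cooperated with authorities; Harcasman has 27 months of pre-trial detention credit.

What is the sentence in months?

Leadership role enhancement: +55 months
Vulnerable victim enhancement: +54 months
Adjusted term: 51 months + 55 months + 54 months = 160 months
Cooperation with authorities reduction: 20% of 160 months = 32 months (rounded down)
After reduction: 160 − 32 = 128 months
Less pre-trial detention credit: 128 months − 27 months = 101 months
Cap at 166 months: 101 months is within the cap, no reduction.

101 months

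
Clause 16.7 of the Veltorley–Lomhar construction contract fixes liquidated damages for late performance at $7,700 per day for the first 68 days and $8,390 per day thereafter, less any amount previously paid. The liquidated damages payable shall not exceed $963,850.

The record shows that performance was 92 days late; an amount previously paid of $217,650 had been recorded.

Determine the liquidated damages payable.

First 68 days: 68 × $7,700 = $523,600
Remaining days: (92 − 68) × $8,390 = $201,360
Accrued per-day damages: $523,600 + $201,360 = $724,960
Less amount previously paid: $724,960 − $217,650 = $507,310
Cap at $963,850: $507,310 is within the cap, no reduction.

$507,310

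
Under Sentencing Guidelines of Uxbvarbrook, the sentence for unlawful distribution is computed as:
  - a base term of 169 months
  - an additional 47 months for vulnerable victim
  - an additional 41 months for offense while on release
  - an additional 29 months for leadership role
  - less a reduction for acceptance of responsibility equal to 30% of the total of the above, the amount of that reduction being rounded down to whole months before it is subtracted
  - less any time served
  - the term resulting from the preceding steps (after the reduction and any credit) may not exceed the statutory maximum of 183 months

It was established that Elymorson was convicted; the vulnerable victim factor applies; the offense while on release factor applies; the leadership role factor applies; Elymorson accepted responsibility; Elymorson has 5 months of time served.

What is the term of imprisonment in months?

183 months

Vulnerable victim enhancement: +47 months
Offense while on release enhancement: +41 months
Leadership role enhancement: +29 months
Adjusted term: 169 months + 47 months + 41 months + 29 months = 286 months
Acceptance of responsibility reduction: 30% of 286 months = 85 months (rounded down)
After reduction: 286 − 85 = 201 months
Less time served: 201 months − 5 months = 196 months
Cap at 183 months: 196 months exceeds the cap → 183 months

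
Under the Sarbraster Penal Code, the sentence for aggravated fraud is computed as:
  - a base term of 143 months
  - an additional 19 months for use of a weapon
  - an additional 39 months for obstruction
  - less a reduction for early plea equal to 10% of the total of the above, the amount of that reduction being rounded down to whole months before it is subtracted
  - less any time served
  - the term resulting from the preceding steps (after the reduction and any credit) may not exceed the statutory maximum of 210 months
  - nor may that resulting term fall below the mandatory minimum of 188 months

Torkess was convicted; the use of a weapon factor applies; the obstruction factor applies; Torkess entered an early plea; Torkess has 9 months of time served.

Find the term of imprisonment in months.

Use of a weapon enhancement: +19 months
Obstruction enhancement: +39 months
Adjusted term: 143 months + 19 months + 39 months = 201 months
Early plea reduction: 10% of 201 months = 20 months (rounded down)
After reduction: 201 − 20 = 181 months
Less time served: 181 months − 9 months = 172 months
Cap at 210 months: 172 months is within the cap, no reduction.
Minimum 188 months: 172 months is below the minimum → 188 months

188 months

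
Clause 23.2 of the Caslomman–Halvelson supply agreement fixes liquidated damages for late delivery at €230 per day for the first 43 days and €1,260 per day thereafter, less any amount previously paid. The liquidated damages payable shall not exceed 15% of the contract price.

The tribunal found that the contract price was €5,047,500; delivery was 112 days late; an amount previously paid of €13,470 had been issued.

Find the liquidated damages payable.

€83,360

First 43 days: 43 × €230 = €9,890
Remaining days: (112 − 43) × €1,260 = €86,940
Accrued per-day damages: €9,890 + €86,940 = €96,830
Less amount previously paid: €96,830 − €13,470 = €83,360
Cap: 15% of €5,047,500 = €757,125
Cap at €757,125: €83,360 is within the cap, no reduction.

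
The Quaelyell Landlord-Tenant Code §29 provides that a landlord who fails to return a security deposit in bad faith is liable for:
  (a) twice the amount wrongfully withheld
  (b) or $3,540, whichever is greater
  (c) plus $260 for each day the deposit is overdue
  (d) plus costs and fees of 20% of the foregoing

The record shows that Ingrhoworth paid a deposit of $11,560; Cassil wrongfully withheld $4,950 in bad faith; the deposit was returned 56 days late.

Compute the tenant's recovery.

$29,352

Doubled: 2 × $4,950 = $9,900
Minimum $3,540: $9,900 meets the minimum, no increase.
Late-return penalty: 56 × $260 = $14,560
Damages plus late penalty: $9,900 + $14,560 = $24,460
Costs and fees: 20% of $24,460 = $4,892
Total recovery: $24,460 + $4,892 = $29,352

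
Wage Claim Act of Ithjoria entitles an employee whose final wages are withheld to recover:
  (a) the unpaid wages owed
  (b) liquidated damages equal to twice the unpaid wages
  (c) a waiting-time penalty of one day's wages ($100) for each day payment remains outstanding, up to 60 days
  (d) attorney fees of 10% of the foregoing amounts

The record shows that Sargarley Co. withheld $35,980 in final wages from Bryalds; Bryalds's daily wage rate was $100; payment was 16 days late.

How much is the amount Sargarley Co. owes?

$120,494

Doubled: 2 × $35,980 = $71,960
Penalty days: min(16, 60) = 16
Waiting-time penalty: 16 × $100 = $1,600
Subtotal: $35,980 + $71,960 + $1,600 = $109,540
Attorney fees: 10% of $109,540 = $10,954
Total award: $109,540 + $10,954 = $120,494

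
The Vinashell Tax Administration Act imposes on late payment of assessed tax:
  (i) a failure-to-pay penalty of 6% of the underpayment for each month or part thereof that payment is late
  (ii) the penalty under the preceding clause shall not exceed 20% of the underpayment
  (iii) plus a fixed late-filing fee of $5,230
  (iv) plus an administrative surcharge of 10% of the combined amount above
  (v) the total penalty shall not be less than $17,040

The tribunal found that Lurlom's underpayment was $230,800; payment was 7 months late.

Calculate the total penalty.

Accrued rate: 6% × 7 = 42%, capped at 20% → 20%
Failure-to-pay penalty: 20% of $230,800 = $46,160
Penalty before surcharge: $46,160 + $5,230 = $51,390
Administrative surcharge: 10% of $51,390 = $5,139
Total penalty: $51,390 + $5,139 = $56,529
Minimum $17,040: $56,529 meets the minimum, no increase.

Penalty: $56,529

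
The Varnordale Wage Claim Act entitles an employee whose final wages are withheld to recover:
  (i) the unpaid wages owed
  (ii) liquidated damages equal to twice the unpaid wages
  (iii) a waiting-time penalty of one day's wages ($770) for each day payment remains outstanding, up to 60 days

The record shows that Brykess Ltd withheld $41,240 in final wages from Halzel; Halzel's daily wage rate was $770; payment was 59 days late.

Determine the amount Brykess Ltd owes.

$169,150

Doubled: 2 × $41,240 = $82,480
Penalty days: min(59, 60) = 59
Waiting-time penalty: 59 × $770 = $45,430
Total award: $41,240 + $82,480 + $45,430 = $169,150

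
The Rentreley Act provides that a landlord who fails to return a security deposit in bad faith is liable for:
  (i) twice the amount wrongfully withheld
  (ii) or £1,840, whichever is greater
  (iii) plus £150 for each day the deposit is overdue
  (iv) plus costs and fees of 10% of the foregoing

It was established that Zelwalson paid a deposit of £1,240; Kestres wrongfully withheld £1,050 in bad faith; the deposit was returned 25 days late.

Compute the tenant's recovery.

£6,435

Doubled: 2 × £1,050 = £2,100
Minimum £1,840: £2,100 meets the minimum, no increase.
Late-return penalty: 25 × £150 = £3,750
Damages plus late penalty: £2,100 + £3,750 = £5,850
Costs and fees: 10% of £5,850 = £585
Total recovery: £5,850 + £585 = £6,435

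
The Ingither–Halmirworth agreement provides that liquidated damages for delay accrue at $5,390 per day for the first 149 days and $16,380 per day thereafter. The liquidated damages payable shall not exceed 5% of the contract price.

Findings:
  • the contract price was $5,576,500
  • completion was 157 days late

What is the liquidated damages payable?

First 149 days: 149 × $5,390 = $803,110
Remaining days: (157 − 149) × $16,380 = $131,040
Accrued per-day damages: $803,110 + $131,040 = $934,150
Cap: 5% of $5,576,500 = $278,825
Cap at $278,825: $934,150 exceeds the cap → $278,825

$278,825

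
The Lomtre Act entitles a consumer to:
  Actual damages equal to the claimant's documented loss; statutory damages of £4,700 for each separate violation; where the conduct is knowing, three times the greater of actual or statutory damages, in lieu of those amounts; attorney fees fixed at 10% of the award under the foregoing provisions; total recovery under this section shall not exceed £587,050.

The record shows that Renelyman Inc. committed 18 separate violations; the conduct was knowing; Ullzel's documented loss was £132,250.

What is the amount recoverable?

£436,425

Statutory damages: 18 × £4,700 = £84,600
Greater of actual damages (£132,250) or statutory damages (£84,600): £132,250
Trebled: 3 × £132,250 = £396,750
Attorney fees: 10% of £396,750 = £39,675
Total before cap: £396,750 + £39,675 = £436,425
Cap at £587,050: £436,425 is within the cap, no reduction.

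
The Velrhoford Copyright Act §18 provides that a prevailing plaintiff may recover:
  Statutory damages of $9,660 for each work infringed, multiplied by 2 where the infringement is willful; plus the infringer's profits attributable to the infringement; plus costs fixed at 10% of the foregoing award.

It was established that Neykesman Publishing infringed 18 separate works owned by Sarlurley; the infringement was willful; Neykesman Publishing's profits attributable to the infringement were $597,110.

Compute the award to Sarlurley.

Award: $1,039,357

Statutory damages: 18 × $9,660 = $173,880
Doubled: 2 × $173,880 = $347,760
Combined award: $347,760 + $597,110 = $944,870
Costs: 10% of $944,870 = $94,487
Award plus costs: $944,870 + $94,487 = $1,039,357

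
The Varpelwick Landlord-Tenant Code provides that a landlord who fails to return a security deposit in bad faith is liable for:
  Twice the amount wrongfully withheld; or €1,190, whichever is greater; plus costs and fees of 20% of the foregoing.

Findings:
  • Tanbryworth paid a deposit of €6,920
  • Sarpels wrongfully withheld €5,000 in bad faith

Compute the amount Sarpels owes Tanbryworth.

€12,000

Doubled: 2 × €5,000 = €10,000
Minimum €1,190: €10,000 meets the minimum, no increase.
Costs and fees: 20% of €10,000 = €2,000
Total recovery: €10,000 + €2,000 = €12,000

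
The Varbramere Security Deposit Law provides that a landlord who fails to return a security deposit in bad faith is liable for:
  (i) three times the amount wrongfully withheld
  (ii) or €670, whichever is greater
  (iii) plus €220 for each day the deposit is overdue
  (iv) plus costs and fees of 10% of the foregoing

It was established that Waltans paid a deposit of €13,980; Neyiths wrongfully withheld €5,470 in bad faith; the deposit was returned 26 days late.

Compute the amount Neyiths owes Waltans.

€24,343

Trebled: 3 × €5,470 = €16,410
Minimum €670: €16,410 meets the minimum, no increase.
Late-return penalty: 26 × €220 = €5,720
Damages plus late penalty: €16,410 + €5,720 = €22,130
Costs and fees: 10% of €22,130 = €2,213
Total recovery: €22,130 + €2,213 = €24,343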